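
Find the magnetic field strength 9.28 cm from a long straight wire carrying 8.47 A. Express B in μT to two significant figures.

B ≈ 18 μT

For an infinitely long straight wire, B = μ₀I/(2πd).
B = (4π×10⁻⁷ × 8.47) / (2π × 0.0928) = 1.83×10⁻⁵ T.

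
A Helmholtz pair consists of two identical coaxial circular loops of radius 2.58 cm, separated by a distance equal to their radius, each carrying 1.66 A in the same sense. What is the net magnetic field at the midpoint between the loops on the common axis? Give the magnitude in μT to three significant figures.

B ≈ 57.9 μT

Each loop contributes B = μ₀IR²/[2(R²+z²)^(3/2)] on the axis, with z measured from that loop.
Loop 1 (z = 0.0129 m): B₁ = 2.89×10⁻⁵ T. Loop 2 (z = 0.0129 m): B₂ = 2.89×10⁻⁵ T.
The fields add: B = B₁ + B₂ = 5.79×10⁻⁵ T.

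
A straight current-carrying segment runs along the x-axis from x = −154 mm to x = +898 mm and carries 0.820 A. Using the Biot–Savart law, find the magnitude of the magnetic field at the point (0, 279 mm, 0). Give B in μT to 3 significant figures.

For a finite straight segment, B = (μ₀I/4πd)(sinθ₁ + sinθ₂), where θ₁, θ₂ are the angles from the perpendicular to each end.
The perpendicular distance is d = 0.279 m; the end-offsets along the wire are a = 0.154 m and b = 0.898 m.
sinθ₁ = 0.154/√(0.154²+0.279²) = 0.4832; sinθ₂ = 0.898/√(0.898²+0.279²) = 0.9550.
B = (4π×10⁻⁷ × 0.820) / (4π × 0.279) × (0.4832 + 0.9550) = 4.23×10⁻⁷ T.

B ≈ 0.423 μT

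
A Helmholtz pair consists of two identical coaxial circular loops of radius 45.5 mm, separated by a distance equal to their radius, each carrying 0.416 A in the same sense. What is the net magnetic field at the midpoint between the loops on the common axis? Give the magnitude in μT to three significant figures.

B ≈ 8.22 μT

Each loop contributes B = μ₀IR²/[2(R²+z²)^(3/2)] on the axis, with z measured from that loop.
Loop 1 (z = 0.02275 m): B₁ = 4.11×10⁻⁶ T. Loop 2 (z = 0.02275 m): B₂ = 4.11×10⁻⁶ T.
The fields add: B = B₁ + B₂ = 8.22×10⁻⁶ T.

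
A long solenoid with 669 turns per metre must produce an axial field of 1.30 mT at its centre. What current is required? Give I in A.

I ≈ 1.55 A

Inside a long solenoid B = μ₀nI with n = 669 m⁻¹, so I = B/(μ₀n).
I = 1.30×10⁻³ / (4π×10⁻⁷ × 669) = 1.55 A.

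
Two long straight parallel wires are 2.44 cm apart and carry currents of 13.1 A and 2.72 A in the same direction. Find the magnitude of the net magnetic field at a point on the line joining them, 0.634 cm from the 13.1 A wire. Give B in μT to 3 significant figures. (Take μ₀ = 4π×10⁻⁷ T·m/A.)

B ≈ 383 μT

Each long wire gives B = μ₀I/(2πd). Distances are d₁ = 0.00634 m and d₂ = 0.01806 m.
B₁ = 4.13×10⁻⁴ T, B₂ = 3.01×10⁻⁵ T.
Between parallel currents the two contributions point in opposite directions, so they subtract. B = |B₁ − B₂| = |4.13×10⁻⁴ − 3.01×10⁻⁵| = 3.83×10⁻⁴ T.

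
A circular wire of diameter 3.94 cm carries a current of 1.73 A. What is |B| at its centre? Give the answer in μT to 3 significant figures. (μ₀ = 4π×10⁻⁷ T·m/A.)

At the centre of a circular loop the Biot–Savart law gives B = μ₀I/(2R) (so R = 0.0197 m).
B = (4π×10⁻⁷ × 1.73) / (2 × 0.0197) = 5.52×10⁻⁵ T.

B ≈ 55.2 μT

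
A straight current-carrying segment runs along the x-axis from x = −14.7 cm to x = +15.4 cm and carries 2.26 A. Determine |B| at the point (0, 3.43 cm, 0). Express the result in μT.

For a finite straight segment, B = (μ₀I/4πd)(sinθ₁ + sinθ₂), where θ₁, θ₂ are the angles from the perpendicular to each end.
The perpendicular distance is d = 0.0343 m; the end-offsets along the wire are a = 0.147 m and b = 0.154 m.
sinθ₁ = 0.147/√(0.147²+0.0343²) = 0.9738; sinθ₂ = 0.154/√(0.154²+0.0343²) = 0.9761.
B = (4π×10⁻⁷ × 2.26) / (4π × 0.0343) × (0.9738 + 0.9761) = 1.28×10⁻⁵ T.

B ≈ 12.8 μT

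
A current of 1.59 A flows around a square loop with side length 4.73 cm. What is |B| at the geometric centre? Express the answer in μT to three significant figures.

Each side is a finite straight segment at perpendicular distance d = a/(2 tan(π/4)) = 0.02365 m from the centre, with end-angles ±π/4.
One side contributes B₁ = (μ₀I/4πd)·2 sin(π/4) = 9.51×10⁻⁶ T.
All 4 sides add in the same direction: B = 4 × 9.51×10⁻⁶ = 3.80×10⁻⁵ T.

B ≈ 38.0 μT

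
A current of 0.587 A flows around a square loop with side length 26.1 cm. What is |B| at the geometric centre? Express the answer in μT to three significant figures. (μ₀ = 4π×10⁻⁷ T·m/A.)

B ≈ 2.54 μT

Each side is a finite straight segment at perpendicular distance d = a/(2 tan(π/4)) = 0.1305 m from the centre, with end-angles ±π/4.
One side contributes B₁ = (μ₀I/4πd)·2 sin(π/4) = 6.36×10⁻⁷ T.
All 4 sides add in the same direction: B = 4 × 6.36×10⁻⁷ = 2.54×10⁻⁶ T.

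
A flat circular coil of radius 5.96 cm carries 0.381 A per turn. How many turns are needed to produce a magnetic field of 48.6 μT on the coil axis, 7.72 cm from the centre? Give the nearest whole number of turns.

For an N-turn coil, B = Nμ₀IR²/[2(R²+z²)^(3/2)]. A single turn gives B₁ = 9.17×10⁻⁷ T with R = 0.0596 m, z = 0.0772 m.
N = B/B₁ = 4.86×10⁻⁵ / 9.17×10⁻⁷ = 53.02.

N = 53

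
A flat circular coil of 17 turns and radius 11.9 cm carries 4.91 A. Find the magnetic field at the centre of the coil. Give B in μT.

For an N-turn flat coil, B = Nμ₀I/(2R) with R = 0.119 m.
B = 17 × 2.59×10⁻⁵ T = 4.41×10⁻⁴ T.

B ≈ 441 μT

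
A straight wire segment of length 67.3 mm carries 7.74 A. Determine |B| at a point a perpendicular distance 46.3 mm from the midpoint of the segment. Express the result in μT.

For a finite straight segment, B = (μ₀I/4πd)(sinθ₁ + sinθ₂), where θ₁, θ₂ are the angles from the perpendicular to each end.
The perpendicular from the point meets the wire at its midpoint, so each end is L/2 = 0.03365 m away along the wire.
sinθ₁ = 0.03365/√(0.03365²+0.0463²) = 0.5879; sinθ₂ = 0.03365/√(0.03365²+0.0463²) = 0.5879.
B = (4π×10⁻⁷ × 7.74) / (4π × 0.0463) × (0.5879 + 0.5879) = 1.97×10⁻⁵ T.

B ≈ 19.7 μT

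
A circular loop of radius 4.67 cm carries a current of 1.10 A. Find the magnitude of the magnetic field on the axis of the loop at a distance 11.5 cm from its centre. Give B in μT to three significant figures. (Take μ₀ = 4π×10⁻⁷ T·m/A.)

On the axis of a circular loop, B = μ₀IR² / [2(R²+z²)^(3/2)].
R² + z² = (0.0467)² + (0.115)² = 0.01541 m², and (R²+z²)^(3/2) = 1.91×10⁻³ m³.
B = (4π×10⁻⁷ × 1.10 × 0.002181) / (2 × 1.91×10⁻³) = 7.88×10⁻⁷ T.

B ≈ 0.788 μT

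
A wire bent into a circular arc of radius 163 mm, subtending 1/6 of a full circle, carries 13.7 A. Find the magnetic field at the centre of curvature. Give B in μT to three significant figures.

The Biot–Savart field of a circular arc at its centre is B = μ₀Iφ/(4πR), with φ = 1.047 rad.
B = (4π×10⁻⁷ × 13.7 × 1.047) / (4π × 0.163) = 8.80×10⁻⁶ T.

B ≈ 8.80 μT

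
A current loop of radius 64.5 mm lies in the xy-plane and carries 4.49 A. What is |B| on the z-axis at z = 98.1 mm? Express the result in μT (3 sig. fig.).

On the axis of a circular loop, B = μ₀IR² / [2(R²+z²)^(3/2)].
R² + z² = (0.0645)² + (0.0981)² = 0.01378 m², and (R²+z²)^(3/2) = 1.62×10⁻³ m³.
B = (4π×10⁻⁷ × 4.49 × 0.00416) / (2 × 1.62×10⁻³) = 7.25×10⁻⁶ T.

B ≈ 7.25 μT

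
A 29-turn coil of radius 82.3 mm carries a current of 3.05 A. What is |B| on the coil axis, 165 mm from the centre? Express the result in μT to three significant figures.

B ≈ 60.0 μT

For an N-turn flat coil, B = Nμ₀IR²/[2(R²+z²)^(3/2)] with R = 0.0823 m, z = 0.165 m.
B = 29 × 2.07×10⁻⁶ T = 6.00×10⁻⁵ T.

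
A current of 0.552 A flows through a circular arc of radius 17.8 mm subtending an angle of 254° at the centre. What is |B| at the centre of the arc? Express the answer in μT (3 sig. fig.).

The Biot–Savart field of a circular arc at its centre is B = μ₀Iφ/(4πR), with φ = 4.433 rad.
B = (4π×10⁻⁷ × 0.552 × 4.433) / (4π × 0.0178) = 1.37×10⁻⁵ T.

B ≈ 13.7 μT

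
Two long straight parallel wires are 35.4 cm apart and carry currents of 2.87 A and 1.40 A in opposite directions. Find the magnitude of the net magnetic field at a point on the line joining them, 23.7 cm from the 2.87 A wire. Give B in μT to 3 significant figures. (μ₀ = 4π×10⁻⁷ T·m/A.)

Each long wire gives B = μ₀I/(2πd). Distances are d₁ = 0.237 m and d₂ = 0.117 m.
B₁ = 2.42×10⁻⁶ T, B₂ = 2.39×10⁻⁶ T.
Between antiparallel currents both contributions point the same way, so they add. B = B₁ + B₂ = 2.42×10⁻⁶ + 2.39×10⁻⁶ = 4.82×10⁻⁶ T.

B ≈ 4.82 μT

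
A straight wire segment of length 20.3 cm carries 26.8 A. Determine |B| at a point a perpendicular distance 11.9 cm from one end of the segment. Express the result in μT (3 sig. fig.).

B ≈ 19.4 μT

For a finite straight segment, B = (μ₀I/4πd)(sinθ₁ + sinθ₂), where θ₁, θ₂ are the angles from the perpendicular to each end.
The perpendicular foot is at one end, so the two end-offsets along the wire are 0 and L = 0.203 m.
sinθ₁ = 0/√(0²+0.119²) = 0.0000; sinθ₂ = 0.203/√(0.203²+0.119²) = 0.8627.
B = (4π×10⁻⁷ × 26.8) / (4π × 0.119) × (0.0000 + 0.8627) = 1.94×10⁻⁵ T.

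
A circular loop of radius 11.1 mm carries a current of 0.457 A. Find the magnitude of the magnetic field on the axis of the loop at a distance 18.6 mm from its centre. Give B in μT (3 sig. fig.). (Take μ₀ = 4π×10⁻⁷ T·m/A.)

On the axis of a circular loop, B = μ₀IR² / [2(R²+z²)^(3/2)].
R² + z² = (0.0111)² + (0.0186)² = 0.0004692 m², and (R²+z²)^(3/2) = 1.02×10⁻⁵ m³.
B = (4π×10⁻⁷ × 0.457 × 0.0001232) / (2 × 1.02×10⁻⁵) = 3.48×10⁻⁶ T.

B ≈ 3.48 μT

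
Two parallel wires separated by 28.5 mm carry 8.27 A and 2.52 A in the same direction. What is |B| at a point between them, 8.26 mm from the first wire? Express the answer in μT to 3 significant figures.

B ≈ 175 μT

Each long wire gives B = μ₀I/(2πd). Distances are d₁ = 0.00826 m and d₂ = 0.02024 m.
B₁ = 2.00×10⁻⁴ T, B₂ = 2.49×10⁻⁵ T.
Between parallel currents the two contributions point in opposite directions, so they subtract. B = |B₁ − B₂| = |2.00×10⁻⁴ − 2.49×10⁻⁵| = 1.75×10⁻⁴ T.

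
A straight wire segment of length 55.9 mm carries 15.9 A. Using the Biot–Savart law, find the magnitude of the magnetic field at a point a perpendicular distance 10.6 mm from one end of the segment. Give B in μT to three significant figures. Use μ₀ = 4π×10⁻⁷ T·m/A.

For a finite straight segment, B = (μ₀I/4πd)(sinθ₁ + sinθ₂), where θ₁, θ₂ are the angles from the perpendicular to each end.
The perpendicular foot is at one end, so the two end-offsets along the wire are 0 and L = 0.0559 m.
sinθ₁ = 0/√(0²+0.0106²) = 0.0000; sinθ₂ = 0.0559/√(0.0559²+0.0106²) = 0.9825.
B = (4π×10⁻⁷ × 15.9) / (4π × 0.0106) × (0.0000 + 0.9825) = 1.47×10⁻⁴ T.

B ≈ 147 μT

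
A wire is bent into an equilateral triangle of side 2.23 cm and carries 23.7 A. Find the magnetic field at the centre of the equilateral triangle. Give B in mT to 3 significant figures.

B ≈ 1.91 mT

Each side is a finite straight segment at perpendicular distance d = a/(2 tan(π/3)) = 0.006437 m from the centre, with end-angles ±π/3.
One side contributes B₁ = (μ₀I/4πd)·2 sin(π/3) = 6.38×10⁻⁴ T.
All 3 sides add in the same direction: B = 3 × 6.38×10⁻⁴ = 1.91×10⁻³ T.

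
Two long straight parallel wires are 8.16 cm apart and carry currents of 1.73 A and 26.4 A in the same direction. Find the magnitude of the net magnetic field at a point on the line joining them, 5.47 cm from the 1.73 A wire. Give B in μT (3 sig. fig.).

B ≈ 190 μT

Each long wire gives B = μ₀I/(2πd). Distances are d₁ = 0.0547 m and d₂ = 0.0269 m.
B₁ = 6.33×10⁻⁶ T, B₂ = 1.96×10⁻⁴ T.
Between parallel currents the two contributions point in opposite directions, so they subtract. B = |B₁ − B₂| = |6.33×10⁻⁶ − 1.96×10⁻⁴| = 1.90×10⁻⁴ T.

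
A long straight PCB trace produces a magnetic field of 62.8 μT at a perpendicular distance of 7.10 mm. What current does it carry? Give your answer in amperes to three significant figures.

For a long straight wire B = μ₀I/(2πd), so I = 2πdB/μ₀.
I = 2π × 0.0071 × 6.28×10⁻⁵ / (4π×10⁻⁷) = 2.23 A.

I ≈ 2.23 A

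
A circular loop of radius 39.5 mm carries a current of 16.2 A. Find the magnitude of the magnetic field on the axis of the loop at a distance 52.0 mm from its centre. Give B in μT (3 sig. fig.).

B ≈ 57.0 μT

On the axis of a circular loop, B = μ₀IR² / [2(R²+z²)^(3/2)].
R² + z² = (0.0395)² + (0.052)² = 0.004264 m², and (R²+z²)^(3/2) = 2.78×10⁻⁴ m³.
B = (4π×10⁻⁷ × 16.2 × 0.00156) / (2 × 2.78×10⁻⁴) = 5.70×10⁻⁵ T.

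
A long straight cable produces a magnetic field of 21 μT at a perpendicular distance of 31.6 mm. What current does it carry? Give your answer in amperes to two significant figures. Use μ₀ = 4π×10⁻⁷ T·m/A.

For a long straight wire B = μ₀I/(2πd), so I = 2πdB/μ₀.
I = 2π × 0.0316 × 2.10×10⁻⁵ / (4π×10⁻⁷) = 3.32 A.

I ≈ 3.3 A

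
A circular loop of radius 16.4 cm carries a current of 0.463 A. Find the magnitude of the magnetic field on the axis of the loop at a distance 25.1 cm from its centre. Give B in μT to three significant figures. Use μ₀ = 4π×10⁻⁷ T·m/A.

B ≈ 0.290 μT

On the axis of a circular loop, B = μ₀IR² / [2(R²+z²)^(3/2)].
R² + z² = (0.164)² + (0.251)² = 0.0899 m², and (R²+z²)^(3/2) = 2.70×10⁻² m³.
B = (4π×10⁻⁷ × 0.463 × 0.0269) / (2 × 2.70×10⁻²) = 2.90×10⁻⁷ T.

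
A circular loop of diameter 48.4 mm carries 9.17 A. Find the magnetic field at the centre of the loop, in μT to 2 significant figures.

B ≈ 240 μT

At the centre of a circular loop the Biot–Savart law gives B = μ₀I/(2R) (so R = 0.0242 m).
B = (4π×10⁻⁷ × 9.17) / (2 × 0.0242) = 2.38×10⁻⁴ T.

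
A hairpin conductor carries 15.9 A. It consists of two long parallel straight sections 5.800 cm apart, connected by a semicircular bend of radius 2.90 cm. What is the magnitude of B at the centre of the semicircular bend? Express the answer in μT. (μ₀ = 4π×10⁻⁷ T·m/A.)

The semicircular arc contributes B_arc = μ₀I·π/(4πR) = μ₀I/(4R) = 1.72×10⁻⁴ T.
Each semi-infinite lead is at perpendicular distance R = 0.029 m from the centre, with the perpendicular foot at its near end, so it contributes μ₀I/(4πR); both point the same way, together 1.10×10⁻⁴ T.
Arc and leads all point the same direction: B = 1.72×10⁻⁴ + 1.10×10⁻⁴ = 2.82×10⁻⁴ T.

B ≈ 282 μT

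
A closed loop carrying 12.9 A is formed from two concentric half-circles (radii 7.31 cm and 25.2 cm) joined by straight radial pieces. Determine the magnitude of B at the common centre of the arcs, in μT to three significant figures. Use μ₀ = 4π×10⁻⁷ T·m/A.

The radial connectors point toward the centre, so dl × r̂ = 0 and they contribute nothing.
Each semicircle gives μ₀I/(4R): inner arc 5.54×10⁻⁵ T, outer arc 1.61×10⁻⁵ T.
The two arcs carry current in opposite angular senses, so their fields oppose: B = |5.54×10⁻⁵ − 1.61×10⁻⁵| = 3.94×10⁻⁵ T.

B ≈ 39.4 μT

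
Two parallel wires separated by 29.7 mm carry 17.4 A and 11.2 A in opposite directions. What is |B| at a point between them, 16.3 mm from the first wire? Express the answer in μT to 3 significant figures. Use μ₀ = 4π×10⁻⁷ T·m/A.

Each long wire gives B = μ₀I/(2πd). Distances are d₁ = 0.0163 m and d₂ = 0.0134 m.
B₁ = 2.13×10⁻⁴ T, B₂ = 1.67×10⁻⁴ T.
Between antiparallel currents both contributions point the same way, so they add. B = B₁ + B₂ = 2.13×10⁻⁴ + 1.67×10⁻⁴ = 3.81×10⁻⁴ T.

B ≈ 381 μT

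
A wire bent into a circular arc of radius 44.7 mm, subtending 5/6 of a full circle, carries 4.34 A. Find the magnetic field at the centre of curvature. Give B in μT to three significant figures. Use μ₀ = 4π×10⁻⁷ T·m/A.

The Biot–Savart field of a circular arc at its centre is B = μ₀Iφ/(4πR), with φ = 5.236 rad.
B = (4π×10⁻⁷ × 4.34 × 5.236) / (4π × 0.0447) = 5.08×10⁻⁵ T.

B ≈ 50.8 μT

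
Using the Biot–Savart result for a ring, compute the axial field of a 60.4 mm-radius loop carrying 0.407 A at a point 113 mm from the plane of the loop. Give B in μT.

On the axis of a circular loop, B = μ₀IR² / [2(R²+z²)^(3/2)].
R² + z² = (0.0604)² + (0.113)² = 0.01642 m², and (R²+z²)^(3/2) = 2.10×10⁻³ m³.
B = (4π×10⁻⁷ × 0.407 × 0.003648) / (2 × 2.10×10⁻³) = 4.44×10⁻⁷ T.

B ≈ 0.444 μT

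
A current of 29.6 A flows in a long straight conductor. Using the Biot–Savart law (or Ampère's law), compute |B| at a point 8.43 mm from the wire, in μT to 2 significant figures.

B ≈ 700 μT

For an infinitely long straight wire, B = μ₀I/(2πd).
B = (4π×10⁻⁷ × 29.6) / (2π × 0.00843) = 7.02×10⁻⁴ T.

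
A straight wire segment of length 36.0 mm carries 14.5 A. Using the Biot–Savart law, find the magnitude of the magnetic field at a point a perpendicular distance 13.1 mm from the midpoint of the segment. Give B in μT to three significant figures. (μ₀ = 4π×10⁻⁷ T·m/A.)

B ≈ 179 μT

For a finite straight segment, B = (μ₀I/4πd)(sinθ₁ + sinθ₂), where θ₁, θ₂ are the angles from the perpendicular to each end.
The perpendicular from the point meets the wire at its midpoint, so each end is L/2 = 0.018 m away along the wire.
sinθ₁ = 0.018/√(0.018²+0.0131²) = 0.8085; sinθ₂ = 0.018/√(0.018²+0.0131²) = 0.8085.
B = (4π×10⁻⁷ × 14.5) / (4π × 0.0131) × (0.8085 + 0.8085) = 1.79×10⁻⁴ T.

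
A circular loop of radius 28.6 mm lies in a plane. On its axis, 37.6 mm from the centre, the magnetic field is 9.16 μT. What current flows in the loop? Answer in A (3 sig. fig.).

On the axis of a loop, B = μ₀IR²/[2(R²+z²)^(3/2)], so I = 2B(R²+z²)^(3/2)/(μ₀R²).
R² + z² = 0.000818 + 0.001414 = 0.002232 m²; raised to 3/2 gives 1.05×10⁻⁴ m³.
I = 2 × 9.16×10⁻⁶ × 1.05×10⁻⁴ / (1.26×10⁻⁶ × 0.000818) = 1.88 A.

I ≈ 1.88 A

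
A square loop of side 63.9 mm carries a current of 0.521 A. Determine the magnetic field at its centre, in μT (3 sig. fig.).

Each side is a finite straight segment at perpendicular distance d = a/(2 tan(π/4)) = 0.03195 m from the centre, with end-angles ±π/4.
One side contributes B₁ = (μ₀I/4πd)·2 sin(π/4) = 2.31×10⁻⁶ T.
All 4 sides add in the same direction: B = 4 × 2.31×10⁻⁶ = 9.22×10⁻⁶ T.

B ≈ 9.22 μT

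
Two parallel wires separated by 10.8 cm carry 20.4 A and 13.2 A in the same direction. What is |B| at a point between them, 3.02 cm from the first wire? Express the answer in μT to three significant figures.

B ≈ 101 μT

Each long wire gives B = μ₀I/(2πd). Distances are d₁ = 0.0302 m and d₂ = 0.0778 m.
B₁ = 1.35×10⁻⁴ T, B₂ = 3.39×10⁻⁵ T.
Between parallel currents the two contributions point in opposite directions, so they subtract. B = |B₁ − B₂| = |1.35×10⁻⁴ − 3.39×10⁻⁵| = 1.01×10⁻⁴ T.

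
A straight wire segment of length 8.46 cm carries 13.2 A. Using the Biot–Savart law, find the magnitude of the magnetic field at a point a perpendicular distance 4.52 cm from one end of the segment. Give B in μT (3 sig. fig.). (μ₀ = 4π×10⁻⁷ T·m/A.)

B ≈ 25.8 μT

For a finite straight segment, B = (μ₀I/4πd)(sinθ₁ + sinθ₂), where θ₁, θ₂ are the angles from the perpendicular to each end.
The perpendicular foot is at one end, so the two end-offsets along the wire are 0 and L = 0.0846 m.
sinθ₁ = 0/√(0²+0.0452²) = 0.0000; sinθ₂ = 0.0846/√(0.0846²+0.0452²) = 0.8820.
B = (4π×10⁻⁷ × 13.2) / (4π × 0.0452) × (0.0000 + 0.8820) = 2.58×10⁻⁵ T.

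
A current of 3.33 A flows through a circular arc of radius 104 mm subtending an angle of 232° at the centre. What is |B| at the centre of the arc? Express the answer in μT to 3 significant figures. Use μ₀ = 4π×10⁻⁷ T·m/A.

B ≈ 13.0 μT

The Biot–Savart field of a circular arc at its centre is B = μ₀Iφ/(4πR), with φ = 4.049 rad.
B = (4π×10⁻⁷ × 3.33 × 4.049) / (4π × 0.104) = 1.30×10⁻⁵ T.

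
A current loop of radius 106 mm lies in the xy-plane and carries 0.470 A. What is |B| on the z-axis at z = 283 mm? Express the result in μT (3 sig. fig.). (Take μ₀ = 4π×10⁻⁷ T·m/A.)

On the axis of a circular loop, B = μ₀IR² / [2(R²+z²)^(3/2)].
R² + z² = (0.106)² + (0.283)² = 0.09133 m², and (R²+z²)^(3/2) = 2.76×10⁻² m³.
B = (4π×10⁻⁷ × 0.470 × 0.01124) / (2 × 2.76×10⁻²) = 1.20×10⁻⁷ T.

B ≈ 0.120 μT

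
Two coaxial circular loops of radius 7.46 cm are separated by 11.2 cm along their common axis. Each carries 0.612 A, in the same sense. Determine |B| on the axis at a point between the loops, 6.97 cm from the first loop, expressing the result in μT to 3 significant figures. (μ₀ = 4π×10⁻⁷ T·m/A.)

Each loop contributes B = μ₀IR²/[2(R²+z²)^(3/2)] on the axis, with z measured from that loop.
Loop 1 (z = 0.0697 m): B₁ = 2.01×10⁻⁶ T. Loop 2 (z = 0.0423 m): B₂ = 3.39×10⁻⁶ T.
The fields add: B = B₁ + B₂ = 5.40×10⁻⁶ T.

B ≈ 5.40 μT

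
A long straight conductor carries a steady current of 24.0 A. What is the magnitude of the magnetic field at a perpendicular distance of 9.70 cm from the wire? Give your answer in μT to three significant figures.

For an infinitely long straight wire, B = μ₀I/(2πd).
B = (4π×10⁻⁷ × 24.0) / (2π × 0.097) = 4.95×10⁻⁵ T.

B ≈ 49.5 μT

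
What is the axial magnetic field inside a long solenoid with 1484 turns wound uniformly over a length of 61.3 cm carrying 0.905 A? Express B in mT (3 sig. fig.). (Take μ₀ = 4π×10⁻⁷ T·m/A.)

B ≈ 2.75 mT

Inside a long solenoid, B = μ₀nI with n = 2421 turns/m.
B = 4π×10⁻⁷ × 2421 × 0.905 = 2.75×10⁻³ T.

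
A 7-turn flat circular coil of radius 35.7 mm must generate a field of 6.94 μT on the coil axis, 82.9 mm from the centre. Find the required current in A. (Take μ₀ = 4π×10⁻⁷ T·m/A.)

For an N-turn coil, B = Nμ₀IR²/[2(R²+z²)^(3/2)] with R = 0.0357 m, z = 0.0829 m, so I = 2B(R²+z²)^(3/2)/(Nμ₀R²) = 2 × 6.94×10⁻⁶ × 7.35×10⁻⁴ / (7 × 4π×10⁻⁷ × 0.001274) = 0.910 A.

I ≈ 0.910 A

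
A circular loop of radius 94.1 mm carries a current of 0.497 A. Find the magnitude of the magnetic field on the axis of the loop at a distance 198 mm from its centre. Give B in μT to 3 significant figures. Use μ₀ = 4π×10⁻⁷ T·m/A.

On the axis of a circular loop, B = μ₀IR² / [2(R²+z²)^(3/2)].
R² + z² = (0.0941)² + (0.198)² = 0.04806 m², and (R²+z²)^(3/2) = 1.05×10⁻² m³.
B = (4π×10⁻⁷ × 0.497 × 0.008855) / (2 × 1.05×10⁻²) = 2.62×10⁻⁷ T.

B ≈ 0.262 μT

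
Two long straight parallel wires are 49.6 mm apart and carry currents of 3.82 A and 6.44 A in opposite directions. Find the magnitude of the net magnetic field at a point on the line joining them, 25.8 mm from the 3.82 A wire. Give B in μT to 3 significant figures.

Each long wire gives B = μ₀I/(2πd). Distances are d₁ = 0.0258 m and d₂ = 0.0238 m.
B₁ = 2.96×10⁻⁵ T, B₂ = 5.41×10⁻⁵ T.
Between antiparallel currents both contributions point the same way, so they add. B = B₁ + B₂ = 2.96×10⁻⁵ + 5.41×10⁻⁵ = 8.37×10⁻⁵ T.

B ≈ 83.7 μT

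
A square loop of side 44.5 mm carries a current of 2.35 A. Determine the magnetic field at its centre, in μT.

Each side is a finite straight segment at perpendicular distance d = a/(2 tan(π/4)) = 0.02225 m from the centre, with end-angles ±π/4.
One side contributes B₁ = (μ₀I/4πd)·2 sin(π/4) = 1.49×10⁻⁵ T.
All 4 sides add in the same direction: B = 4 × 1.49×10⁻⁵ = 5.97×10⁻⁵ T.

B ≈ 59.7 μT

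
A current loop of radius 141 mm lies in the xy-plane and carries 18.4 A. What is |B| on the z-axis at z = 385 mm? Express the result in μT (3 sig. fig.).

On the axis of a circular loop, B = μ₀IR² / [2(R²+z²)^(3/2)].
R² + z² = (0.141)² + (0.385)² = 0.1681 m², and (R²+z²)^(3/2) = 6.89×10⁻² m³.
B = (4π×10⁻⁷ × 18.4 × 0.01988) / (2 × 6.89×10⁻²) = 3.33×10⁻⁶ T.

B ≈ 3.33 μT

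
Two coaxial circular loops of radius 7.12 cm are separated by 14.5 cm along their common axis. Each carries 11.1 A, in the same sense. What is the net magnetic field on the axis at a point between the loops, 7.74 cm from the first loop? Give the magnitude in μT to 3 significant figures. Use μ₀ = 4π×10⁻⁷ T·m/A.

Each loop contributes B = μ₀IR²/[2(R²+z²)^(3/2)] on the axis, with z measured from that loop.
Loop 1 (z = 0.0774 m): B₁ = 3.04×10⁻⁵ T. Loop 2 (z = 0.0676 m): B₂ = 3.74×10⁻⁵ T.
The fields add: B = B₁ + B₂ = 6.78×10⁻⁵ T.

B ≈ 67.8 μT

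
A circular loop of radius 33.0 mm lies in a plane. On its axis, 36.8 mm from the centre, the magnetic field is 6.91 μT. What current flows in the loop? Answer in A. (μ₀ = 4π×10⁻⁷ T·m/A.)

I ≈ 1.22 A

On the axis of a loop, B = μ₀IR²/[2(R²+z²)^(3/2)], so I = 2B(R²+z²)^(3/2)/(μ₀R²).
R² + z² = 0.001089 + 0.001354 = 0.002443 m²; raised to 3/2 gives 1.21×10⁻⁴ m³.
I = 2 × 6.91×10⁻⁶ × 1.21×10⁻⁴ / (1.26×10⁻⁶ × 0.001089) = 1.22 A.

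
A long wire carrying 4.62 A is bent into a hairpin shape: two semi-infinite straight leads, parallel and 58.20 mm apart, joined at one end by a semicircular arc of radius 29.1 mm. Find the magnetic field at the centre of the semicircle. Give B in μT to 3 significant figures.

The semicircular arc contributes B_arc = μ₀I·π/(4πR) = μ₀I/(4R) = 4.99×10⁻⁵ T.
Each semi-infinite lead is at perpendicular distance R = 0.0291 m from the centre, with the perpendicular foot at its near end, so it contributes μ₀I/(4πR); both point the same way, together 3.18×10⁻⁵ T.
Arc and leads all point the same direction: B = 4.99×10⁻⁵ + 3.18×10⁻⁵ = 8.16×10⁻⁵ T.

B ≈ 81.6 μT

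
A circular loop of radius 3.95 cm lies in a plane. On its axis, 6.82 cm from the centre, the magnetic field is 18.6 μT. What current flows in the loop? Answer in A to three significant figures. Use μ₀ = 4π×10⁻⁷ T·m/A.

I ≈ 9.29 A

On the axis of a loop, B = μ₀IR²/[2(R²+z²)^(3/2)], so I = 2B(R²+z²)^(3/2)/(μ₀R²).
R² + z² = 0.00156 + 0.004651 = 0.006211 m²; raised to 3/2 gives 4.90×10⁻⁴ m³.
I = 2 × 1.86×10⁻⁵ × 4.90×10⁻⁴ / (1.26×10⁻⁶ × 0.00156) = 9.29 A.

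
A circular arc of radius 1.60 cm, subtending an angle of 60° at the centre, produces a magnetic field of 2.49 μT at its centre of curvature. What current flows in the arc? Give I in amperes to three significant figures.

I ≈ 0.380 A

For a circular arc, B = μ₀Iφ/(4πR) with φ in radians; here φ = 1.047 rad.
So I = 4πRB/(μ₀φ) = 4π × 0.016 × 2.49×10⁻⁶ / (4π×10⁻⁷ × 1.047) = 0.380 A.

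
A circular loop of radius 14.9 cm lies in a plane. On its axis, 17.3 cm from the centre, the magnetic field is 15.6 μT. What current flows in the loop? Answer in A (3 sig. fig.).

I ≈ 13.3 A

On the axis of a loop, B = μ₀IR²/[2(R²+z²)^(3/2)], so I = 2B(R²+z²)^(3/2)/(μ₀R²).
R² + z² = 0.0222 + 0.02993 = 0.05213 m²; raised to 3/2 gives 1.19×10⁻² m³.
I = 2 × 1.56×10⁻⁵ × 1.19×10⁻² / (1.26×10⁻⁶ × 0.0222) = 13.3 A.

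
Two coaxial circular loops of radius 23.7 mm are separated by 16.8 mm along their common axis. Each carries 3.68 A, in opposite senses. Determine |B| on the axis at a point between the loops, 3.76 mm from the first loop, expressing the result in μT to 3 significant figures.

B ≈ 28.4 μT

Each loop contributes B = μ₀IR²/[2(R²+z²)^(3/2)] on the axis, with z measured from that loop.
Loop 1 (z = 0.00376 m): B₁ = 9.40×10⁻⁵ T. Loop 2 (z = 0.01304 m): B₂ = 6.56×10⁻⁵ T.
The fields oppose: B = |B₁ − B₂| = 2.84×10⁻⁵ T.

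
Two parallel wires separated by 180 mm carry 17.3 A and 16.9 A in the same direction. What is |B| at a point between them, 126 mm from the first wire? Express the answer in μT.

Each long wire gives B = μ₀I/(2πd). Distances are d₁ = 0.126 m and d₂ = 0.054 m.
B₁ = 2.75×10⁻⁵ T, B₂ = 6.26×10⁻⁵ T.
Between parallel currents the two contributions point in opposite directions, so they subtract. B = |B₁ − B₂| = |2.75×10⁻⁵ − 6.26×10⁻⁵| = 3.51×10⁻⁵ T.

B ≈ 35.1 μT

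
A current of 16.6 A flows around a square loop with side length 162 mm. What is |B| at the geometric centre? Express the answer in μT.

Each side is a finite straight segment at perpendicular distance d = a/(2 tan(π/4)) = 0.081 m from the centre, with end-angles ±π/4.
One side contributes B₁ = (μ₀I/4πd)·2 sin(π/4) = 2.90×10⁻⁵ T.
All 4 sides add in the same direction: B = 4 × 2.90×10⁻⁵ = 1.16×10⁻⁴ T.

B ≈ 116 μT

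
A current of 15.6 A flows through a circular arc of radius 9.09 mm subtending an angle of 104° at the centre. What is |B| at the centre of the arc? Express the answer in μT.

B ≈ 312 μT

The Biot–Savart field of a circular arc at its centre is B = μ₀Iφ/(4πR), with φ = 1.815 rad.
B = (4π×10⁻⁷ × 15.6 × 1.815) / (4π × 0.00909) = 3.12×10⁻⁴ T.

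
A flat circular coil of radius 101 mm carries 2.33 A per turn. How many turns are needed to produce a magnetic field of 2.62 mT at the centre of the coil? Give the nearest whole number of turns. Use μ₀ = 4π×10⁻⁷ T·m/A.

N = 181

For an N-turn coil, B = Nμ₀I/(2R). A single turn gives B₁ = 1.45×10⁻⁵ T with R = 0.101 m.
N = B/B₁ = 2.62×10⁻³ / 1.45×10⁻⁵ = 180.75.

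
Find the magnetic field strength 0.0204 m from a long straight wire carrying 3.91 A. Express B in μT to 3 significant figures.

B ≈ 38.3 μT

For an infinitely long straight wire, B = μ₀I/(2πd).
B = (4π×10⁻⁷ × 3.91) / (2π × 0.0204) = 3.83×10⁻⁵ T.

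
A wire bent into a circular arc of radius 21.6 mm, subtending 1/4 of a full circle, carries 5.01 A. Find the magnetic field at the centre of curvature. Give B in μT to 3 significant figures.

B ≈ 36.4 μT

The Biot–Savart field of a circular arc at its centre is B = μ₀Iφ/(4πR), with φ = 1.571 rad.
B = (4π×10⁻⁷ × 5.01 × 1.571) / (4π × 0.0216) = 3.64×10⁻⁵ T.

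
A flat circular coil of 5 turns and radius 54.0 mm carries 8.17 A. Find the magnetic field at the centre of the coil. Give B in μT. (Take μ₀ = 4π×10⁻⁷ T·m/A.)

For an N-turn flat coil, B = Nμ₀I/(2R) with R = 0.054 m.
B = 5 × 9.51×10⁻⁵ T = 4.75×10⁻⁴ T.

B ≈ 475 μT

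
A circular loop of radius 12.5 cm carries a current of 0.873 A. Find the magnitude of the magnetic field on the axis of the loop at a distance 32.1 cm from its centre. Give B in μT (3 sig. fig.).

B ≈ 0.210 μT

On the axis of a circular loop, B = μ₀IR² / [2(R²+z²)^(3/2)].
R² + z² = (0.125)² + (0.321)² = 0.1187 m², and (R²+z²)^(3/2) = 4.09×10⁻² m³.
B = (4π×10⁻⁷ × 0.873 × 0.01562) / (2 × 4.09×10⁻²) = 2.10×10⁻⁷ T.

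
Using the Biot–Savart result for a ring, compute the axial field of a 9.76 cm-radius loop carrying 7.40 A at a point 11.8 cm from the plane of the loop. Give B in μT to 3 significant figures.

B ≈ 12.3 μT

On the axis of a circular loop, B = μ₀IR² / [2(R²+z²)^(3/2)].
R² + z² = (0.0976)² + (0.118)² = 0.02345 m², and (R²+z²)^(3/2) = 3.59×10⁻³ m³.
B = (4π×10⁻⁷ × 7.40 × 0.009526) / (2 × 3.59×10⁻³) = 1.23×10⁻⁵ T.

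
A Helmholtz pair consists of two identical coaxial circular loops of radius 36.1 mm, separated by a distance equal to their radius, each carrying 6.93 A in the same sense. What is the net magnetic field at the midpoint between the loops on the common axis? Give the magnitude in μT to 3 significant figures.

B ≈ 173 μT

Each loop contributes B = μ₀IR²/[2(R²+z²)^(3/2)] on the axis, with z measured from that loop.
Loop 1 (z = 0.01805 m): B₁ = 8.63×10⁻⁵ T. Loop 2 (z = 0.01805 m): B₂ = 8.63×10⁻⁵ T.
The fields add: B = B₁ + B₂ = 1.73×10⁻⁴ T.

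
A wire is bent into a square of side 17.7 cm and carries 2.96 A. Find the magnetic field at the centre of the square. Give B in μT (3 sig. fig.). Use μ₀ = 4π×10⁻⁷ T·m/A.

B ≈ 18.9 μT

Each side is a finite straight segment at perpendicular distance d = a/(2 tan(π/4)) = 0.0885 m from the centre, with end-angles ±π/4.
One side contributes B₁ = (μ₀I/4πd)·2 sin(π/4) = 4.73×10⁻⁶ T.
All 4 sides add in the same direction: B = 4 × 4.73×10⁻⁶ = 1.89×10⁻⁵ T.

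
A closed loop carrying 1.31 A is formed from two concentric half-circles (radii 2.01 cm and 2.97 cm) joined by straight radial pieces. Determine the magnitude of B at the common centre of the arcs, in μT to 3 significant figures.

B ≈ 6.62 μT

The radial connectors point toward the centre, so dl × r̂ = 0 and they contribute nothing.
Each semicircle gives μ₀I/(4R): inner arc 2.05×10⁻⁵ T, outer arc 1.39×10⁻⁵ T.
The two arcs carry current in opposite angular senses, so their fields oppose: B = |2.05×10⁻⁵ − 1.39×10⁻⁵| = 6.62×10⁻⁶ T.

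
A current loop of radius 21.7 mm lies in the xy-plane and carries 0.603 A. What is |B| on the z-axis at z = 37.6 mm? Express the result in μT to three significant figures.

B ≈ 2.18 μT

On the axis of a circular loop, B = μ₀IR² / [2(R²+z²)^(3/2)].
R² + z² = (0.0217)² + (0.0376)² = 0.001885 m², and (R²+z²)^(3/2) = 8.18×10⁻⁵ m³.
B = (4π×10⁻⁷ × 0.603 × 0.0004709) / (2 × 8.18×10⁻⁵) = 2.18×10⁻⁶ T.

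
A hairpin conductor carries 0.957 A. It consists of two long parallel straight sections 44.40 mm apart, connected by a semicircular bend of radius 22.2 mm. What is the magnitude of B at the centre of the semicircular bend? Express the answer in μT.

The semicircular arc contributes B_arc = μ₀I·π/(4πR) = μ₀I/(4R) = 1.35×10⁻⁵ T.
Each semi-infinite lead is at perpendicular distance R = 0.0222 m from the centre, with the perpendicular foot at its near end, so it contributes μ₀I/(4πR); both point the same way, together 8.62×10⁻⁶ T.
Arc and leads all point the same direction: B = 1.35×10⁻⁵ + 8.62×10⁻⁶ = 2.22×10⁻⁵ T.

B ≈ 22.2 μT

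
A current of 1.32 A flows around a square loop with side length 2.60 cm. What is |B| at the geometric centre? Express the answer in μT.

Each side is a finite straight segment at perpendicular distance d = a/(2 tan(π/4)) = 0.013 m from the centre, with end-angles ±π/4.
One side contributes B₁ = (μ₀I/4πd)·2 sin(π/4) = 1.44×10⁻⁵ T.
All 4 sides add in the same direction: B = 4 × 1.44×10⁻⁵ = 5.74×10⁻⁵ T.

B ≈ 57.4 μT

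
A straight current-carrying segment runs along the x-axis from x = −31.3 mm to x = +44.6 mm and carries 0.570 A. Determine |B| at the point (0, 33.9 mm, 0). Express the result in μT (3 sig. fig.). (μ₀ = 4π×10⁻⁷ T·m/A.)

B ≈ 2.48 μT

For a finite straight segment, B = (μ₀I/4πd)(sinθ₁ + sinθ₂), where θ₁, θ₂ are the angles from the perpendicular to each end.
The perpendicular distance is d = 0.0339 m; the end-offsets along the wire are a = 0.0313 m and b = 0.0446 m.
sinθ₁ = 0.0313/√(0.0313²+0.0339²) = 0.6784; sinθ₂ = 0.0446/√(0.0446²+0.0339²) = 0.7961.
B = (4π×10⁻⁷ × 0.570) / (4π × 0.0339) × (0.6784 + 0.7961) = 2.48×10⁻⁶ T.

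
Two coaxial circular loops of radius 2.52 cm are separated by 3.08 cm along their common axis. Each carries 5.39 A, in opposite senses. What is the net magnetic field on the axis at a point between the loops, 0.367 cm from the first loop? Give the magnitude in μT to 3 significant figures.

Each loop contributes B = μ₀IR²/[2(R²+z²)^(3/2)] on the axis, with z measured from that loop.
Loop 1 (z = 0.00367 m): B₁ = 1.30×10⁻⁴ T. Loop 2 (z = 0.02713 m): B₂ = 4.24×10⁻⁵ T.
The fields oppose: B = |B₁ − B₂| = 8.79×10⁻⁵ T.

B ≈ 87.9 μT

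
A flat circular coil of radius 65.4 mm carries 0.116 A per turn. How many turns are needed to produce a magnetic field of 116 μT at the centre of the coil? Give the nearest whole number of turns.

N = 104

For an N-turn coil, B = Nμ₀I/(2R). A single turn gives B₁ = 1.11×10⁻⁶ T with R = 0.0654 m.
N = B/B₁ = 1.16×10⁻⁴ / 1.11×10⁻⁶ = 104.09.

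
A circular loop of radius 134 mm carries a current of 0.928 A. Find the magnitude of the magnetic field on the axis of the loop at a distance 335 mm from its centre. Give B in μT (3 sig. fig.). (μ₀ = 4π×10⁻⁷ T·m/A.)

B ≈ 0.223 μT

On the axis of a circular loop, B = μ₀IR² / [2(R²+z²)^(3/2)].
R² + z² = (0.134)² + (0.335)² = 0.1302 m², and (R²+z²)^(3/2) = 4.70×10⁻² m³.
B = (4π×10⁻⁷ × 0.928 × 0.01796) / (2 × 4.70×10⁻²) = 2.23×10⁻⁷ T.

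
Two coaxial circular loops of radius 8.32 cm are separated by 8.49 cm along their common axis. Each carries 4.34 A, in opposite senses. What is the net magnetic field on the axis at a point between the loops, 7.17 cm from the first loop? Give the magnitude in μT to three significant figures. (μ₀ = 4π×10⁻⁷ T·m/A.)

B ≈ 17.3 μT

Each loop contributes B = μ₀IR²/[2(R²+z²)^(3/2)] on the axis, with z measured from that loop.
Loop 1 (z = 0.0717 m): B₁ = 1.42×10⁻⁵ T. Loop 2 (z = 0.0132 m): B₂ = 3.16×10⁻⁵ T.
The fields oppose: B = |B₁ − B₂| = 1.73×10⁻⁵ T.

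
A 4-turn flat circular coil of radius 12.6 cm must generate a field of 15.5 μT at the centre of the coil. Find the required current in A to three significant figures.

For an N-turn coil, B = Nμ₀I/(2R) with R = 0.126 m, so I = 2RB/(Nμ₀) = 2 × 0.126 × 1.55×10⁻⁵ / (4 × 4π×10⁻⁷) = 0.777 A.

I ≈ 0.777 A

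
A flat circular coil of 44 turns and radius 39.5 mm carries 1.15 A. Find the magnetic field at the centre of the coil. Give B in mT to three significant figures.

For an N-turn flat coil, B = Nμ₀I/(2R) with R = 0.0395 m.
B = 44 × 1.83×10⁻⁵ T = 8.05×10⁻⁴ T.

B ≈ 0.805 mT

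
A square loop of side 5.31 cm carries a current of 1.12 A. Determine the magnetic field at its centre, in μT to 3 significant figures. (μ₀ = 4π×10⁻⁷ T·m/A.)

B ≈ 23.9 μT

Each side is a finite straight segment at perpendicular distance d = a/(2 tan(π/4)) = 0.02655 m from the centre, with end-angles ±π/4.
One side contributes B₁ = (μ₀I/4πd)·2 sin(π/4) = 5.97×10⁻⁶ T.
All 4 sides add in the same direction: B = 4 × 5.97×10⁻⁶ = 2.39×10⁻⁵ T.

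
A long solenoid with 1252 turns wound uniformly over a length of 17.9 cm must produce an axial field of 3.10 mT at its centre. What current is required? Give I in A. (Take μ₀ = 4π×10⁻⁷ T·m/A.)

I ≈ 0.353 A

Inside a long solenoid B = μ₀nI with n = 6994 m⁻¹, so I = B/(μ₀n).
I = 3.10×10⁻³ / (4π×10⁻⁷ × 6994) = 0.353 A.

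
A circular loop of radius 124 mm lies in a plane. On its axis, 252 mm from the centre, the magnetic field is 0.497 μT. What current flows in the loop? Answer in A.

I ≈ 1.14 A

On the axis of a loop, B = μ₀IR²/[2(R²+z²)^(3/2)], so I = 2B(R²+z²)^(3/2)/(μ₀R²).
R² + z² = 0.01538 + 0.0635 = 0.07888 m²; raised to 3/2 gives 2.22×10⁻² m³.
I = 2 × 4.97×10⁻⁷ × 2.22×10⁻² / (1.26×10⁻⁶ × 0.01538) = 1.14 A.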